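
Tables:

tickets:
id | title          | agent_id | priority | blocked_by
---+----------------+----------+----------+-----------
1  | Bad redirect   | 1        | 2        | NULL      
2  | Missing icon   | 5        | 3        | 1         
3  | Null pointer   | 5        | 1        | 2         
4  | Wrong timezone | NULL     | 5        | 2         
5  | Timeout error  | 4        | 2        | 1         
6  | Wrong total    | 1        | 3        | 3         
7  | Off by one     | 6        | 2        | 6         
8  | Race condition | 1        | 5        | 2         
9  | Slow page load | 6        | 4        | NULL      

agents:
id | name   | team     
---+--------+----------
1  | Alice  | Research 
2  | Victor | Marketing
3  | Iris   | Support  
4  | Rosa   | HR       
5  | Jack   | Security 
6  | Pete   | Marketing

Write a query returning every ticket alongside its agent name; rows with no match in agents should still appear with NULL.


LEFT JOIN keeps every row from tickets (the left table); where agent_id has no match in agents, the agent columns become NULL. Walk through each ticket:
  - ticket 1 (Bad redirect): agent_id=1 -> matches Alice
  - ticket 2 (Missing icon): agent_id=5 -> matches Jack
  - ticket 3 (Null pointer): agent_id=5 -> matches Jack
  - ticket 4 (Wrong timezone): agent_id=NULL, no match -> kept with NULL
  - ticket 5 (Timeout error): agent_id=4 -> matches Rosa
  - ticket 6 (Wrong total): agent_id=1 -> matches Alice
  - ticket 7 (Off by one): agent_id=6 -> matches Pete
  - ticket 8 (Race condition): agent_id=1 -> matches Alice
  - ticket 9 (Slow page load): agent_id=6 -> matches Pete
All 9 rows appear; 1 has NULL agent.

SQL:
SELECT a.title, b.name AS agent
FROM tickets a
LEFT JOIN agents b ON a.agent_id = b.id

Result:
title          | agent
---------------+------
Bad redirect   | Alice
Missing icon   | Jack 
Null pointer   | Jack 
Wrong timezone | NULL 
Timeout error  | Rosa 
Wrong total    | Alice
Off by one     | Pete 
Race condition | Alice
Slow page load | Pete 


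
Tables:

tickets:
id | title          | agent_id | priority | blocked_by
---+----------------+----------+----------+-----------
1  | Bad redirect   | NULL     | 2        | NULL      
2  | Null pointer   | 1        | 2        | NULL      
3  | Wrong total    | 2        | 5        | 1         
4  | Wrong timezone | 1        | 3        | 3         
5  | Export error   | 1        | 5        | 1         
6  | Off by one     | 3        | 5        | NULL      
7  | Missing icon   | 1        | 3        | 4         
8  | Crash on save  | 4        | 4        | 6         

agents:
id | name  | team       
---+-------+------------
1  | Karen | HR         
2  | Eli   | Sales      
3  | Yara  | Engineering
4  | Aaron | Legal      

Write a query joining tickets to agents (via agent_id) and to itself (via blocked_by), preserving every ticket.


Two LEFT JOINs from the same base table tickets: one to agents via agent_id, one to tickets itself via blocked_by. Both are LEFT so every ticket is preserved.
Match against agents:
  - ticket 1 (Bad redirect): agent_id=NULL, no match -> kept with NULL
  - ticket 2 (Null pointer): agent_id=1 -> matches Karen
  - ticket 3 (Wrong total): agent_id=2 -> matches Eli
  - ticket 4 (Wrong timezone): agent_id=1 -> matches Karen
  - ticket 5 (Export error): agent_id=1 -> matches Karen
  - ticket 6 (Off by one): agent_id=3 -> matches Yara
  - ticket 7 (Missing icon): agent_id=1 -> matches Karen
  - ticket 8 (Crash on save): agent_id=4 -> matches Aaron
Match against tickets (self):
  - ticket 1 (Bad redirect): blocked_by=NULL -> NULL
  - ticket 2 (Null pointer): blocked_by=NULL -> NULL
  - ticket 3 (Wrong total): blocked_by=1 -> Bad redirect
  - ticket 4 (Wrong timezone): blocked_by=3 -> Wrong total
  - ticket 5 (Export error): blocked_by=1 -> Bad redirect
  - ticket 6 (Off by one): blocked_by=NULL -> NULL
  - ticket 7 (Missing icon): blocked_by=4 -> Wrong timezone
  - ticket 8 (Crash on save): blocked_by=6 -> Off by one

SQL:
SELECT a.title, b.name AS agent, c.title AS blocked_by
FROM tickets a
LEFT JOIN agents b ON a.agent_id = b.id
LEFT JOIN tickets c ON a.blocked_by = c.id

Result:
title          | agent | blocked_by    
---------------+-------+---------------
Bad redirect   | NULL  | NULL          
Null pointer   | Karen | NULL          
Wrong total    | Eli   | Bad redirect  
Wrong timezone | Karen | Wrong total   
Export error   | Karen | Bad redirect  
Off by one     | Yara  | NULL          
Missing icon   | Karen | Wrong timezone
Crash on save  | Aaron | Off by one    


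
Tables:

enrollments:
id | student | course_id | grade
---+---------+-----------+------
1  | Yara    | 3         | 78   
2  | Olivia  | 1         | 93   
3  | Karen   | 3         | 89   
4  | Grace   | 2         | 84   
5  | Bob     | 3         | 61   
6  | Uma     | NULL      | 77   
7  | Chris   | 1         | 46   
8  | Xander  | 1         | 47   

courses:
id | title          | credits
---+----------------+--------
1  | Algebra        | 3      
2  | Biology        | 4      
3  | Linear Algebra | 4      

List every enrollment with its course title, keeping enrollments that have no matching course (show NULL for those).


LEFT JOIN keeps every row from enrollments (the left table); where course_id has no match in courses, the course columns become NULL. Walk through each enrollment:
  - enrollment 1 (Yara): course_id=3 -> matches Linear Algebra
  - enrollment 2 (Olivia): course_id=1 -> matches Algebra
  - enrollment 3 (Karen): course_id=3 -> matches Linear Algebra
  - enrollment 4 (Grace): course_id=2 -> matches Biology
  - enrollment 5 (Bob): course_id=3 -> matches Linear Algebra
  - enrollment 6 (Uma): course_id=NULL, no match -> kept with NULL
  - enrollment 7 (Chris): course_id=1 -> matches Algebra
  - enrollment 8 (Xander): course_id=1 -> matches Algebra
All 8 rows appear; 1 has NULL course.

SQL:
SELECT a.student, b.title AS course
FROM enrollments a
LEFT JOIN courses b ON a.course_id = b.id

Result:
student | course        
--------+---------------
Yara    | Linear Algebra
Olivia  | Algebra       
Karen   | Linear Algebra
Grace   | Biology       
Bob     | Linear Algebra
Uma     | NULL          
Chris   | Algebra       
Xander  | Algebra       


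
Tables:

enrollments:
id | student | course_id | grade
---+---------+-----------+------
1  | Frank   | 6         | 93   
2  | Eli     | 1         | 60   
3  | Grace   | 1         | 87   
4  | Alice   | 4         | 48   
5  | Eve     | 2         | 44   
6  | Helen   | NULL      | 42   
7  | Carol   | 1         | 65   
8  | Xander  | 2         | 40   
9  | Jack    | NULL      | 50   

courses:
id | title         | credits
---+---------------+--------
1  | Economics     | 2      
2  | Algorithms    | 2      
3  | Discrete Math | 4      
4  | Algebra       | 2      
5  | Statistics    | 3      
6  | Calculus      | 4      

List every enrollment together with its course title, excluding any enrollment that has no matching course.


INNER JOIN keeps only enrollments rows whose course_id matches an id in courses. Walk through each enrollment:
  - enrollment 1 (Frank): course_id=6 -> matches Calculus
  - enrollment 2 (Eli): course_id=1 -> matches Economics
  - enrollment 3 (Grace): course_id=1 -> matches Economics
  - enrollment 4 (Alice): course_id=4 -> matches Algebra
  - enrollment 5 (Eve): course_id=2 -> matches Algorithms
  - enrollment 6 (Helen): course_id=NULL, no match -> dropped
  - enrollment 7 (Carol): course_id=1 -> matches Economics
  - enrollment 8 (Xander): course_id=2 -> matches Algorithms
  - enrollment 9 (Jack): course_id=NULL, no match -> dropped
So 2 of 9 rows are dropped.

SQL:
SELECT a.student, b.title AS course
FROM enrollments a
INNER JOIN courses b ON a.course_id = b.id

Result:
student | course    
--------+-----------
Frank   | Calculus  
Eli     | Economics 
Grace   | Economics 
Alice   | Algebra   
Eve     | Algorithms
Carol   | Economics 
Xander  | Algorithms


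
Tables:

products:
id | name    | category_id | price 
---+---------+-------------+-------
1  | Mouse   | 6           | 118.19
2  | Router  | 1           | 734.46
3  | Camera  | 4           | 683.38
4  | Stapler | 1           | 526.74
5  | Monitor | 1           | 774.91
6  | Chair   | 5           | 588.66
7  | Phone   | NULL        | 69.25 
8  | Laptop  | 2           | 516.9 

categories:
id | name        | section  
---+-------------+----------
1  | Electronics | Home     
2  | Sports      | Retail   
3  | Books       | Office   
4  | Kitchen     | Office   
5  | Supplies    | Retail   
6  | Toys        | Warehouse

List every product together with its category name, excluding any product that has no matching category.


INNER JOIN keeps only products rows whose category_id matches an id in categories. Walk through each product:
  - product 1 (Mouse): category_id=6 -> matches Toys
  - product 2 (Router): category_id=1 -> matches Electronics
  - product 3 (Camera): category_id=4 -> matches Kitchen
  - product 4 (Stapler): category_id=1 -> matches Electronics
  - product 5 (Monitor): category_id=1 -> matches Electronics
  - product 6 (Chair): category_id=5 -> matches Supplies
  - product 7 (Phone): category_id=NULL, no match -> dropped
  - product 8 (Laptop): category_id=2 -> matches Sports
So 1 of 8 rows is dropped.

SQL:
SELECT a.name, b.name AS category
FROM products a
INNER JOIN categories b ON a.category_id = b.id

Result:
name    | category   
--------+------------
Mouse   | Toys       
Router  | Electronics
Camera  | Kitchen    
Stapler | Electronics
Monitor | Electronics
Chair   | Supplies   
Laptop  | Sports     


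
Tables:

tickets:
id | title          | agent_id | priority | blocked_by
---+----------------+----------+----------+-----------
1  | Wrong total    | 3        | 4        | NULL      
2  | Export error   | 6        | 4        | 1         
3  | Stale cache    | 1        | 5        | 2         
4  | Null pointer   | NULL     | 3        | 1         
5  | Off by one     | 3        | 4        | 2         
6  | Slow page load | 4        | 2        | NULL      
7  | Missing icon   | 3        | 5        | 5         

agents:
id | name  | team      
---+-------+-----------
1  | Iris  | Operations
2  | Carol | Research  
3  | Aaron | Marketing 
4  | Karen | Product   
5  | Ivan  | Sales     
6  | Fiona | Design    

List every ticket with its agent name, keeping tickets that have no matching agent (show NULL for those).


LEFT JOIN keeps every row from tickets (the left table); where agent_id has no match in agents, the agent columns become NULL. Walk through each ticket:
  - ticket 1 (Wrong total): agent_id=3 -> matches Aaron
  - ticket 2 (Export error): agent_id=6 -> matches Fiona
  - ticket 3 (Stale cache): agent_id=1 -> matches Iris
  - ticket 4 (Null pointer): agent_id=NULL, no match -> kept with NULL
  - ticket 5 (Off by one): agent_id=3 -> matches Aaron
  - ticket 6 (Slow page load): agent_id=4 -> matches Karen
  - ticket 7 (Missing icon): agent_id=3 -> matches Aaron
All 7 rows appear; 1 has NULL agent.

SQL:
SELECT a.title, b.name AS agent
FROM tickets a
LEFT JOIN agents b ON a.agent_id = b.id

Result:
title          | agent
---------------+------
Wrong total    | Aaron
Export error   | Fiona
Stale cache    | Iris 
Null pointer   | NULL 
Off by one     | Aaron
Slow page load | Karen
Missing icon   | Aaron


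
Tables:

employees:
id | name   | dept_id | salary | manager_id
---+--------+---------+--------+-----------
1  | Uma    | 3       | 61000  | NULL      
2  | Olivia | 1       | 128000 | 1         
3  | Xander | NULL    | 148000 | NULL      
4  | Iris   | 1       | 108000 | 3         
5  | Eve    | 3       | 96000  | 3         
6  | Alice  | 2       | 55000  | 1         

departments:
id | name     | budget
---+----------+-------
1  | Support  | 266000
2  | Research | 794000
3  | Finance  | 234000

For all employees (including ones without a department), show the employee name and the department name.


LEFT JOIN keeps every row from employees (the left table); where dept_id has no match in departments, the department columns become NULL. Walk through each employee:
  - employee 1 (Uma): dept_id=3 -> matches Finance
  - employee 2 (Olivia): dept_id=1 -> matches Support
  - employee 3 (Xander): dept_id=NULL, no match -> kept with NULL
  - employee 4 (Iris): dept_id=1 -> matches Support
  - employee 5 (Eve): dept_id=3 -> matches Finance
  - employee 6 (Alice): dept_id=2 -> matches Research
All 6 rows appear; 1 has NULL department.

SQL:
SELECT a.name, b.name AS department
FROM employees a
LEFT JOIN departments b ON a.dept_id = b.id

Result:
name   | department
-------+-----------
Uma    | Finance   
Olivia | Support   
Xander | NULL      
Iris   | Support   
Eve    | Finance   
Alice  | Research  


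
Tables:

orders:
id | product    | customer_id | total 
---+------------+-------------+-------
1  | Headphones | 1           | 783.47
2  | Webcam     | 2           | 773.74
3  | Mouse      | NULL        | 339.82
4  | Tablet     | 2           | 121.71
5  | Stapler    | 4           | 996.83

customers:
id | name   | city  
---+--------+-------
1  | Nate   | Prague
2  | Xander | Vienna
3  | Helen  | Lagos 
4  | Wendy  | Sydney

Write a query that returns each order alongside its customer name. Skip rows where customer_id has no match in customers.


INNER JOIN keeps only orders rows whose customer_id matches an id in customers. Walk through each order:
  - order 1 (Headphones): customer_id=1 -> matches Nate
  - order 2 (Webcam): customer_id=2 -> matches Xander
  - order 3 (Mouse): customer_id=NULL, no match -> dropped
  - order 4 (Tablet): customer_id=2 -> matches Xander
  - order 5 (Stapler): customer_id=4 -> matches Wendy
So 1 of 5 rows is dropped.

SQL:
SELECT a.product, b.name AS customer
FROM orders a
INNER JOIN customers b ON a.customer_id = b.id

Result:
product    | customer
-----------+---------
Headphones | Nate    
Webcam     | Xander  
Tablet     | Xander  
Stapler    | Wendy   


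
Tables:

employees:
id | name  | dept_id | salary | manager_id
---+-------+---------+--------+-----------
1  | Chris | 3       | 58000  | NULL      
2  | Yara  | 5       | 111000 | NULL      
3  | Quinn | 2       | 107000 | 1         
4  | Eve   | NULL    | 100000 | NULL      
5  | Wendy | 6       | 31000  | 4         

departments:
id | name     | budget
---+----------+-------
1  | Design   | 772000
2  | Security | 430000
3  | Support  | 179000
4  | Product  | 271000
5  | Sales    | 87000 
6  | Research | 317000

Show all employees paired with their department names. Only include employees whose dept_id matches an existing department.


INNER JOIN keeps only employees rows whose dept_id matches an id in departments. Walk through each employee:
  - employee 1 (Chris): dept_id=3 -> matches Support
  - employee 2 (Yara): dept_id=5 -> matches Sales
  - employee 3 (Quinn): dept_id=2 -> matches Security
  - employee 4 (Eve): dept_id=NULL, no match -> dropped
  - employee 5 (Wendy): dept_id=6 -> matches Research
So 1 of 5 rows is dropped.

SQL:
SELECT a.name, b.name AS department
FROM employees a
INNER JOIN departments b ON a.dept_id = b.id

Result:
name  | department
------+-----------
Chris | Support   
Yara  | Sales     
Quinn | Security  
Wendy | Research  


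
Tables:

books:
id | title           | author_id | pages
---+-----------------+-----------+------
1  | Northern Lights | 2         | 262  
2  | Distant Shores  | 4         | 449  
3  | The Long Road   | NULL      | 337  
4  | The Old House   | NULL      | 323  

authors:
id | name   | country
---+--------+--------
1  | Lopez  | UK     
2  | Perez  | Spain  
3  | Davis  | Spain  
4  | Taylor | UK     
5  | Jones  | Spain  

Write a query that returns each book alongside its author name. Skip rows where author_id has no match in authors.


INNER JOIN keeps only books rows whose author_id matches an id in authors. Walk through each book:
  - book 1 (Northern Lights): author_id=2 -> matches Perez
  - book 2 (Distant Shores): author_id=4 -> matches Taylor
  - book 3 (The Long Road): author_id=NULL, no match -> dropped
  - book 4 (The Old House): author_id=NULL, no match -> dropped
So 2 of 4 rows are dropped.

SQL:
SELECT a.title, b.name AS author
FROM books a
INNER JOIN authors b ON a.author_id = b.id

Result:
title           | author
----------------+-------
Northern Lights | Perez 
Distant Shores  | Taylor


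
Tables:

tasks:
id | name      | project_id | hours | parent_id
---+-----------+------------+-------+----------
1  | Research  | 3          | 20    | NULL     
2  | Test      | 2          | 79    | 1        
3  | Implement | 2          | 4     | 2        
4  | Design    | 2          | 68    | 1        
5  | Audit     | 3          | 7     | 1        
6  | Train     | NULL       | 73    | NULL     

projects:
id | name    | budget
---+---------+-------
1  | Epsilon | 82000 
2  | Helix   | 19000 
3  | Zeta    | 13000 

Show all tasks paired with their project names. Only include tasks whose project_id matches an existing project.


INNER JOIN keeps only tasks rows whose project_id matches an id in projects. Walk through each task:
  - task 1 (Research): project_id=3 -> matches Zeta
  - task 2 (Test): project_id=2 -> matches Helix
  - task 3 (Implement): project_id=2 -> matches Helix
  - task 4 (Design): project_id=2 -> matches Helix
  - task 5 (Audit): project_id=3 -> matches Zeta
  - task 6 (Train): project_id=NULL, no match -> dropped
So 1 of 6 rows is dropped.

SQL:
SELECT a.name, b.name AS project
FROM tasks a
INNER JOIN projects b ON a.project_id = b.id

Result:
name      | project
----------+--------
Research  | Zeta   
Test      | Helix  
Implement | Helix  
Design    | Helix  
Audit     | Zeta   


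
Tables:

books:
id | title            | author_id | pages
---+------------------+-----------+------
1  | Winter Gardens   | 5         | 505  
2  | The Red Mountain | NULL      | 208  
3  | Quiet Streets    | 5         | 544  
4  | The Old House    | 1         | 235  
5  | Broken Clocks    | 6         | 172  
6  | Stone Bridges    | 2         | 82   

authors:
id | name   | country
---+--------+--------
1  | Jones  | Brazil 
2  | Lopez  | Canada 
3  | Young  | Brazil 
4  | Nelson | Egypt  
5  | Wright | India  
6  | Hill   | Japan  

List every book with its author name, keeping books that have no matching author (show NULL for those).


LEFT JOIN keeps every row from books (the left table); where author_id has no match in authors, the author columns become NULL. Walk through each book:
  - book 1 (Winter Gardens): author_id=5 -> matches Wright
  - book 2 (The Red Mountain): author_id=NULL, no match -> kept with NULL
  - book 3 (Quiet Streets): author_id=5 -> matches Wright
  - book 4 (The Old House): author_id=1 -> matches Jones
  - book 5 (Broken Clocks): author_id=6 -> matches Hill
  - book 6 (Stone Bridges): author_id=2 -> matches Lopez
All 6 rows appear; 1 has NULL author.

SQL:
SELECT a.title, b.name AS author
FROM books a
LEFT JOIN authors b ON a.author_id = b.id

Result:
title            | author
-----------------+-------
Winter Gardens   | Wright
The Red Mountain | NULL  
Quiet Streets    | Wright
The Old House    | Jones 
Broken Clocks    | Hill  
Stone Bridges    | Lopez 


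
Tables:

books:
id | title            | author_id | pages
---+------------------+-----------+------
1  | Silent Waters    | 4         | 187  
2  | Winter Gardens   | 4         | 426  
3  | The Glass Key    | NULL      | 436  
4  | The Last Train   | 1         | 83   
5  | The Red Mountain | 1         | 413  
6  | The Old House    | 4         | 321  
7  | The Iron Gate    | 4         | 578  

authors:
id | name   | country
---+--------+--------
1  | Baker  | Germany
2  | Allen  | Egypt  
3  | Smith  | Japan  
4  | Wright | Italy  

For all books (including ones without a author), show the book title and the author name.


LEFT JOIN keeps every row from books (the left table); where author_id has no match in authors, the author columns become NULL. Walk through each book:
  - book 1 (Silent Waters): author_id=4 -> matches Wright
  - book 2 (Winter Gardens): author_id=4 -> matches Wright
  - book 3 (The Glass Key): author_id=NULL, no match -> kept with NULL
  - book 4 (The Last Train): author_id=1 -> matches Baker
  - book 5 (The Red Mountain): author_id=1 -> matches Baker
  - book 6 (The Old House): author_id=4 -> matches Wright
  - book 7 (The Iron Gate): author_id=4 -> matches Wright
All 7 rows appear; 1 has NULL author.

SQL:
SELECT a.title, b.name AS author
FROM books a
LEFT JOIN authors b ON a.author_id = b.id

Result:
title            | author
-----------------+-------
Silent Waters    | Wright
Winter Gardens   | Wright
The Glass Key    | NULL  
The Last Train   | Baker 
The Red Mountain | Baker 
The Old House    | Wright
The Iron Gate    | Wright


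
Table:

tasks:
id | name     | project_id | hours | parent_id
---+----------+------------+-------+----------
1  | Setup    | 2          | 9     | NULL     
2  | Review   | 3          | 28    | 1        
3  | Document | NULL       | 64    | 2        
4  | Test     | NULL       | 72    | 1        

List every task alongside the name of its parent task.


This is a self-join: tasks is joined to a second copy of itself, matching each row's parent_id to another row's id. Use LEFT JOIN so rows with parent_id=NULL are kept.
  - task 1 (Setup): parent_id=NULL -> NULL
  - task 2 (Review): parent_id=1 -> Setup
  - task 3 (Document): parent_id=2 -> Review
  - task 4 (Test): parent_id=1 -> Setup

SQL:
SELECT a.name AS item, b.name AS parent
FROM tasks a
LEFT JOIN tasks b ON a.parent_id = b.id

Result:
item     | parent
---------+-------
Setup    | NULL  
Review   | Setup 
Document | Review
Test     | Setup 


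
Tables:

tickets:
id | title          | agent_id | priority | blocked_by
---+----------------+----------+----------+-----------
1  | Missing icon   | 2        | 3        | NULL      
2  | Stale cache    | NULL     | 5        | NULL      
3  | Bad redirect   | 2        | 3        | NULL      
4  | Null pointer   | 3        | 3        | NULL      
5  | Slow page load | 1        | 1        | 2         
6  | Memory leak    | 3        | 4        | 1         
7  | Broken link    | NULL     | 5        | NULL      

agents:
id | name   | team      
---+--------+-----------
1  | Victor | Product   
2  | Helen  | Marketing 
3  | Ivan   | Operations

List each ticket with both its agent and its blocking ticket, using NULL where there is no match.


Two LEFT JOINs from the same base table tickets: one to agents via agent_id, one to tickets itself via blocked_by. Both are LEFT so every ticket is preserved.
Match against agents:
  - ticket 1 (Missing icon): agent_id=2 -> matches Helen
  - ticket 2 (Stale cache): agent_id=NULL, no match -> kept with NULL
  - ticket 3 (Bad redirect): agent_id=2 -> matches Helen
  - ticket 4 (Null pointer): agent_id=3 -> matches Ivan
  - ticket 5 (Slow page load): agent_id=1 -> matches Victor
  - ticket 6 (Memory leak): agent_id=3 -> matches Ivan
  - ticket 7 (Broken link): agent_id=NULL, no match -> kept with NULL
Match against tickets (self):
  - ticket 1 (Missing icon): blocked_by=NULL -> NULL
  - ticket 2 (Stale cache): blocked_by=NULL -> NULL
  - ticket 3 (Bad redirect): blocked_by=NULL -> NULL
  - ticket 4 (Null pointer): blocked_by=NULL -> NULL
  - ticket 5 (Slow page load): blocked_by=2 -> Stale cache
  - ticket 6 (Memory leak): blocked_by=1 -> Missing icon
  - ticket 7 (Broken link): blocked_by=NULL -> NULL

SQL:
SELECT a.title, b.name AS agent, c.title AS blocked_by
FROM tickets a
LEFT JOIN agents b ON a.agent_id = b.id
LEFT JOIN tickets c ON a.blocked_by = c.id

Result:
title          | agent  | blocked_by  
---------------+--------+-------------
Missing icon   | Helen  | NULL        
Stale cache    | NULL   | NULL        
Bad redirect   | Helen  | NULL        
Null pointer   | Ivan   | NULL        
Slow page load | Victor | Stale cache 
Memory leak    | Ivan   | Missing icon
Broken link    | NULL   | NULL        


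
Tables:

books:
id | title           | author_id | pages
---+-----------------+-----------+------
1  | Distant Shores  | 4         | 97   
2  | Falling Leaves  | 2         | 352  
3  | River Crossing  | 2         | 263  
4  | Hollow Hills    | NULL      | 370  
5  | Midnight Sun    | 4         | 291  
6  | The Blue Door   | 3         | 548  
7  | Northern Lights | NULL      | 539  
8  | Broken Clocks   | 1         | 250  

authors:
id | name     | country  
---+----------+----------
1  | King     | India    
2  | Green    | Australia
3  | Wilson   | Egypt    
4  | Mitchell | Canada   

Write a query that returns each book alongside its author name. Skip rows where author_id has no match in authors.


INNER JOIN keeps only books rows whose author_id matches an id in authors. Walk through each book:
  - book 1 (Distant Shores): author_id=4 -> matches Mitchell
  - book 2 (Falling Leaves): author_id=2 -> matches Green
  - book 3 (River Crossing): author_id=2 -> matches Green
  - book 4 (Hollow Hills): author_id=NULL, no match -> dropped
  - book 5 (Midnight Sun): author_id=4 -> matches Mitchell
  - book 6 (The Blue Door): author_id=3 -> matches Wilson
  - book 7 (Northern Lights): author_id=NULL, no match -> dropped
  - book 8 (Broken Clocks): author_id=1 -> matches King
So 2 of 8 rows are dropped.

SQL:
SELECT a.title, b.name AS author
FROM books a
INNER JOIN authors b ON a.author_id = b.id

Result:
title          | author  
---------------+---------
Distant Shores | Mitchell
Falling Leaves | Green   
River Crossing | Green   
Midnight Sun   | Mitchell
The Blue Door  | Wilson  
Broken Clocks  | King    


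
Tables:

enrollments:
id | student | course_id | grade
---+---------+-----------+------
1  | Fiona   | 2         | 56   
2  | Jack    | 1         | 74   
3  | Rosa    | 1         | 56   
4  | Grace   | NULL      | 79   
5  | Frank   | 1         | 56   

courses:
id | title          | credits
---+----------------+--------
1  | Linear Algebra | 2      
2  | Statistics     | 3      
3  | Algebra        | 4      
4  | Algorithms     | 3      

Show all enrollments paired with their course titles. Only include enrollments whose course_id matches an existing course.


INNER JOIN keeps only enrollments rows whose course_id matches an id in courses. Walk through each enrollment:
  - enrollment 1 (Fiona): course_id=2 -> matches Statistics
  - enrollment 2 (Jack): course_id=1 -> matches Linear Algebra
  - enrollment 3 (Rosa): course_id=1 -> matches Linear Algebra
  - enrollment 4 (Grace): course_id=NULL, no match -> dropped
  - enrollment 5 (Frank): course_id=1 -> matches Linear Algebra
So 1 of 5 rows is dropped.

SQL:
SELECT a.student, b.title AS course
FROM enrollments a
INNER JOIN courses b ON a.course_id = b.id

Result:
student | course        
--------+---------------
Fiona   | Statistics    
Jack    | Linear Algebra
Rosa    | Linear Algebra
Frank   | Linear Algebra


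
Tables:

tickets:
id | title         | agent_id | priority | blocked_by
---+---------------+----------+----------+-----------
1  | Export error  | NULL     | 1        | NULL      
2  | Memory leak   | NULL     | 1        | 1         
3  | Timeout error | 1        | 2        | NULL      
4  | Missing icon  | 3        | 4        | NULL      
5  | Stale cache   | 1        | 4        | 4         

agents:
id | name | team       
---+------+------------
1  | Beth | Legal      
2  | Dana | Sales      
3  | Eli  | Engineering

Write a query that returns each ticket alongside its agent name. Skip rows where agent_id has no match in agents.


INNER JOIN keeps only tickets rows whose agent_id matches an id in agents. Walk through each ticket:
  - ticket 1 (Export error): agent_id=NULL, no match -> dropped
  - ticket 2 (Memory leak): agent_id=NULL, no match -> dropped
  - ticket 3 (Timeout error): agent_id=1 -> matches Beth
  - ticket 4 (Missing icon): agent_id=3 -> matches Eli
  - ticket 5 (Stale cache): agent_id=1 -> matches Beth
So 2 of 5 rows are dropped.

SQL:
SELECT a.title, b.name AS agent
FROM tickets a
INNER JOIN agents b ON a.agent_id = b.id

Result:
title         | agent
--------------+------
Timeout error | Beth 
Missing icon  | Eli  
Stale cache   | Beth 


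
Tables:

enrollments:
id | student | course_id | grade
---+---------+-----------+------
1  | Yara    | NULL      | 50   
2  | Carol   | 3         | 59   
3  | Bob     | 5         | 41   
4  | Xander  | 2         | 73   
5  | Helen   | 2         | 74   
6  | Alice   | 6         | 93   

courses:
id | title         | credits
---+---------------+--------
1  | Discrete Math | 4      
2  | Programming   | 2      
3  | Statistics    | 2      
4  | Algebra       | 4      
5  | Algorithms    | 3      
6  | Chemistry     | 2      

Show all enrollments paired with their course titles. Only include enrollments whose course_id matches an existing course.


INNER JOIN keeps only enrollments rows whose course_id matches an id in courses. Walk through each enrollment:
  - enrollment 1 (Yara): course_id=NULL, no match -> dropped
  - enrollment 2 (Carol): course_id=3 -> matches Statistics
  - enrollment 3 (Bob): course_id=5 -> matches Algorithms
  - enrollment 4 (Xander): course_id=2 -> matches Programming
  - enrollment 5 (Helen): course_id=2 -> matches Programming
  - enrollment 6 (Alice): course_id=6 -> matches Chemistry
So 1 of 6 rows is dropped.

SQL:
SELECT a.student, b.title AS course
FROM enrollments a
INNER JOIN courses b ON a.course_id = b.id

Result:
student | course     
--------+------------
Carol   | Statistics 
Bob     | Algorithms 
Xander  | Programming
Helen   | Programming
Alice   | Chemistry  


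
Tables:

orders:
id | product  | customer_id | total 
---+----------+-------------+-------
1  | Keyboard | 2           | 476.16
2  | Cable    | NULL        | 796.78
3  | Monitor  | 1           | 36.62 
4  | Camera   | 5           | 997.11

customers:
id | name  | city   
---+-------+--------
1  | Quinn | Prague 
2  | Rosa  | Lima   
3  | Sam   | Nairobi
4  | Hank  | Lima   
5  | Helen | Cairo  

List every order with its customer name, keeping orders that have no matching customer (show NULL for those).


LEFT JOIN keeps every row from orders (the left table); where customer_id has no match in customers, the customer columns become NULL. Walk through each order:
  - order 1 (Keyboard): customer_id=2 -> matches Rosa
  - order 2 (Cable): customer_id=NULL, no match -> kept with NULL
  - order 3 (Monitor): customer_id=1 -> matches Quinn
  - order 4 (Camera): customer_id=5 -> matches Helen
All 4 rows appear; 1 has NULL customer.

SQL:
SELECT a.product, b.name AS customer
FROM orders a
LEFT JOIN customers b ON a.customer_id = b.id

Result:
product  | customer
---------+---------
Keyboard | Rosa    
Cable    | NULL    
Monitor  | Quinn   
Camera   | Helen   


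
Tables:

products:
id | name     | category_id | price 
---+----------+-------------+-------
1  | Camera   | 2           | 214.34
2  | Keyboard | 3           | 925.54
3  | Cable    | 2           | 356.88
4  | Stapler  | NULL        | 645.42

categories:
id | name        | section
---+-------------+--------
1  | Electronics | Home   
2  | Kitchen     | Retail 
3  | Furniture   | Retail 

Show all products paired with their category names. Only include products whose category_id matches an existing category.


INNER JOIN keeps only products rows whose category_id matches an id in categories. Walk through each product:
  - product 1 (Camera): category_id=2 -> matches Kitchen
  - product 2 (Keyboard): category_id=3 -> matches Furniture
  - product 3 (Cable): category_id=2 -> matches Kitchen
  - product 4 (Stapler): category_id=NULL, no match -> dropped
So 1 of 4 rows is dropped.

SQL:
SELECT a.name, b.name AS category
FROM products a
INNER JOIN categories b ON a.category_id = b.id

Result:
name     | category 
---------+----------
Camera   | Kitchen  
Keyboard | Furniture
Cable    | Kitchen  


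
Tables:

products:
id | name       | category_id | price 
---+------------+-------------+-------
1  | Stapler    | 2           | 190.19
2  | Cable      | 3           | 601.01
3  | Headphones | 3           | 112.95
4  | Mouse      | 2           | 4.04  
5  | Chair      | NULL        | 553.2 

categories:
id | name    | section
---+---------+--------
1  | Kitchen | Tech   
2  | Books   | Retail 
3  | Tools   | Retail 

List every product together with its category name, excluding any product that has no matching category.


INNER JOIN keeps only products rows whose category_id matches an id in categories. Walk through each product:
  - product 1 (Stapler): category_id=2 -> matches Books
  - product 2 (Cable): category_id=3 -> matches Tools
  - product 3 (Headphones): category_id=3 -> matches Tools
  - product 4 (Mouse): category_id=2 -> matches Books
  - product 5 (Chair): category_id=NULL, no match -> dropped
So 1 of 5 rows is dropped.

SQL:
SELECT a.name, b.name AS category
FROM products a
INNER JOIN categories b ON a.category_id = b.id

Result:
name       | category
-----------+---------
Stapler    | Books   
Cable      | Tools   
Headphones | Tools   
Mouse      | Books   


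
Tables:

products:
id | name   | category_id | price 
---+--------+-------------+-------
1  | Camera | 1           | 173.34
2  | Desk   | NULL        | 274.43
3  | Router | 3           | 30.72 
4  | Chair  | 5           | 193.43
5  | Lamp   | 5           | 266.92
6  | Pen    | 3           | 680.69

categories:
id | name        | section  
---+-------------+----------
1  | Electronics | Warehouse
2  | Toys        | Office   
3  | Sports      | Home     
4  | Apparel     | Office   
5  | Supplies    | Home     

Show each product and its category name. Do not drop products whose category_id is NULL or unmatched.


LEFT JOIN keeps every row from products (the left table); where category_id has no match in categories, the category columns become NULL. Walk through each product:
  - product 1 (Camera): category_id=1 -> matches Electronics
  - product 2 (Desk): category_id=NULL, no match -> kept with NULL
  - product 3 (Router): category_id=3 -> matches Sports
  - product 4 (Chair): category_id=5 -> matches Supplies
  - product 5 (Lamp): category_id=5 -> matches Supplies
  - product 6 (Pen): category_id=3 -> matches Sports
All 6 rows appear; 1 has NULL category.

SQL:
SELECT a.name, b.name AS category
FROM products a
LEFT JOIN categories b ON a.category_id = b.id

Result:
name   | category   
-------+------------
Camera | Electronics
Desk   | NULL       
Router | Sports     
Chair  | Supplies   
Lamp   | Supplies   
Pen    | Sports     


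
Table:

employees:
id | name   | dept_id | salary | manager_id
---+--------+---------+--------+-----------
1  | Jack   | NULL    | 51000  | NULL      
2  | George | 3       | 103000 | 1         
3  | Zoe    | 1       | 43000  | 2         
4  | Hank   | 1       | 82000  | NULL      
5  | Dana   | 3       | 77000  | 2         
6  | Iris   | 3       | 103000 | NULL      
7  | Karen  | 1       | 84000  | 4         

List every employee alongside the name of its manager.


This is a self-join: employees is joined to a second copy of itself, matching each row's manager_id to another row's id. Use LEFT JOIN so rows with manager_id=NULL are kept.
  - employee 1 (Jack): manager_id=NULL -> NULL
  - employee 2 (George): manager_id=1 -> Jack
  - employee 3 (Zoe): manager_id=2 -> George
  - employee 4 (Hank): manager_id=NULL -> NULL
  - employee 5 (Dana): manager_id=2 -> George
  - employee 6 (Iris): manager_id=NULL -> NULL
  - employee 7 (Karen): manager_id=4 -> Hank

SQL:
SELECT a.name AS item, b.name AS manager
FROM employees a
LEFT JOIN employees b ON a.manager_id = b.id

Result:
item   | manager
-------+--------
Jack   | NULL   
George | Jack   
Zoe    | George 
Hank   | NULL   
Dana   | George 
Iris   | NULL   
Karen  | Hank   


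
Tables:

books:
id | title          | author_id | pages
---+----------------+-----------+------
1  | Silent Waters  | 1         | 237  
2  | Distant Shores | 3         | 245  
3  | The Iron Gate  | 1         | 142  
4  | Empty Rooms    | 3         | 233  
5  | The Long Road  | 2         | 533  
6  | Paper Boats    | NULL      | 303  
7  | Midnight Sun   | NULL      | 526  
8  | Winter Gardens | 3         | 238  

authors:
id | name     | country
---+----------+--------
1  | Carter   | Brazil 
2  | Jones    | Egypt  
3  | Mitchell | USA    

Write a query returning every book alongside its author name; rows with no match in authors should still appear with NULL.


LEFT JOIN keeps every row from books (the left table); where author_id has no match in authors, the author columns become NULL. Walk through each book:
  - book 1 (Silent Waters): author_id=1 -> matches Carter
  - book 2 (Distant Shores): author_id=3 -> matches Mitchell
  - book 3 (The Iron Gate): author_id=1 -> matches Carter
  - book 4 (Empty Rooms): author_id=3 -> matches Mitchell
  - book 5 (The Long Road): author_id=2 -> matches Jones
  - book 6 (Paper Boats): author_id=NULL, no match -> kept with NULL
  - book 7 (Midnight Sun): author_id=NULL, no match -> kept with NULL
  - book 8 (Winter Gardens): author_id=3 -> matches Mitchell
All 8 rows appear; 2 have NULL author.

SQL:
SELECT a.title, b.name AS author
FROM books a
LEFT JOIN authors b ON a.author_id = b.id

Result:
title          | author  
---------------+---------
Silent Waters  | Carter  
Distant Shores | Mitchell
The Iron Gate  | Carter  
Empty Rooms    | Mitchell
The Long Road  | Jones   
Paper Boats    | NULL    
Midnight Sun   | NULL    
Winter Gardens | Mitchell


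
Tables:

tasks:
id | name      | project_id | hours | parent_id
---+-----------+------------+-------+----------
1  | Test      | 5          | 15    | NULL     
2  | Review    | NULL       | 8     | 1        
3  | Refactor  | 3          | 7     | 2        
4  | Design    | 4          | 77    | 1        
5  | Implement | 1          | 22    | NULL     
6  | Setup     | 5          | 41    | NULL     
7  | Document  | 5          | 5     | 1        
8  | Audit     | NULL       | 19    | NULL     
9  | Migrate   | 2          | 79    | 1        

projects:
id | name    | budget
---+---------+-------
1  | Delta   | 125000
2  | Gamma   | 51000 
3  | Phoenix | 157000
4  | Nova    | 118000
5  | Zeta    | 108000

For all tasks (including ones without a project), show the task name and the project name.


LEFT JOIN keeps every row from tasks (the left table); where project_id has no match in projects, the project columns become NULL. Walk through each task:
  - task 1 (Test): project_id=5 -> matches Zeta
  - task 2 (Review): project_id=NULL, no match -> kept with NULL
  - task 3 (Refactor): project_id=3 -> matches Phoenix
  - task 4 (Design): project_id=4 -> matches Nova
  - task 5 (Implement): project_id=1 -> matches Delta
  - task 6 (Setup): project_id=5 -> matches Zeta
  - task 7 (Document): project_id=5 -> matches Zeta
  - task 8 (Audit): project_id=NULL, no match -> kept with NULL
  - task 9 (Migrate): project_id=2 -> matches Gamma
All 9 rows appear; 2 have NULL project.

SQL:
SELECT a.name, b.name AS project
FROM tasks a
LEFT JOIN projects b ON a.project_id = b.id

Result:
name      | project
----------+--------
Test      | Zeta   
Review    | NULL   
Refactor  | Phoenix
Design    | Nova   
Implement | Delta  
Setup     | Zeta   
Document  | Zeta   
Audit     | NULL   
Migrate   | Gamma  


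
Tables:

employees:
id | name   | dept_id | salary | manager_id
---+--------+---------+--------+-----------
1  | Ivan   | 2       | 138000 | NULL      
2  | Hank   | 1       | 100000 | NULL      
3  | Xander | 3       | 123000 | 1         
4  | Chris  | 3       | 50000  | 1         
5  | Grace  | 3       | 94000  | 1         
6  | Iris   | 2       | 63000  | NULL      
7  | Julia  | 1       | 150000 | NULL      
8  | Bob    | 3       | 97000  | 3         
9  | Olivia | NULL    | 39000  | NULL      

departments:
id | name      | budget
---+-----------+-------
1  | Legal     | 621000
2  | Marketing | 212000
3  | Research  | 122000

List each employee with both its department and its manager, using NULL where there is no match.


Two LEFT JOINs from the same base table employees: one to departments via dept_id, one to employees itself via manager_id. Both are LEFT so every employee is preserved.
Match against departments:
  - employee 1 (Ivan): dept_id=2 -> matches Marketing
  - employee 2 (Hank): dept_id=1 -> matches Legal
  - employee 3 (Xander): dept_id=3 -> matches Research
  - employee 4 (Chris): dept_id=3 -> matches Research
  - employee 5 (Grace): dept_id=3 -> matches Research
  - employee 6 (Iris): dept_id=2 -> matches Marketing
  - employee 7 (Julia): dept_id=1 -> matches Legal
  - employee 8 (Bob): dept_id=3 -> matches Research
  - employee 9 (Olivia): dept_id=NULL, no match -> kept with NULL
Match against employees (self):
  - employee 1 (Ivan): manager_id=NULL -> NULL
  - employee 2 (Hank): manager_id=NULL -> NULL
  - employee 3 (Xander): manager_id=1 -> Ivan
  - employee 4 (Chris): manager_id=1 -> Ivan
  - employee 5 (Grace): manager_id=1 -> Ivan
  - employee 6 (Iris): manager_id=NULL -> NULL
  - employee 7 (Julia): manager_id=NULL -> NULL
  - employee 8 (Bob): manager_id=3 -> Xander
  - employee 9 (Olivia): manager_id=NULL -> NULL

SQL:
SELECT a.name, b.name AS department, c.name AS manager
FROM employees a
LEFT JOIN departments b ON a.dept_id = b.id
LEFT JOIN employees c ON a.manager_id = c.id

Result:
name   | department | manager
-------+------------+--------
Ivan   | Marketing  | NULL   
Hank   | Legal      | NULL   
Xander | Research   | Ivan   
Chris  | Research   | Ivan   
Grace  | Research   | Ivan   
Iris   | Marketing  | NULL   
Julia  | Legal      | NULL   
Bob    | Research   | Xander 
Olivia | NULL       | NULL   
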